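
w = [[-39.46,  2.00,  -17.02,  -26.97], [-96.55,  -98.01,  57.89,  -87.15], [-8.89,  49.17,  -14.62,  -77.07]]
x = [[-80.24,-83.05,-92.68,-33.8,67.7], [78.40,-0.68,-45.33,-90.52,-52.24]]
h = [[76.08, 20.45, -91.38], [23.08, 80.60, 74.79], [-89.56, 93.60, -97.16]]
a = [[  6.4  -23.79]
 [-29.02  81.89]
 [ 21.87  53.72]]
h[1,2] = 74.79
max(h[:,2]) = 74.79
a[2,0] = 21.87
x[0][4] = 67.7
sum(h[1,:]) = 178.47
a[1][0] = -29.02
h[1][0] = 23.08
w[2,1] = 49.17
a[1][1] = 81.89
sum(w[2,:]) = -51.40999999999999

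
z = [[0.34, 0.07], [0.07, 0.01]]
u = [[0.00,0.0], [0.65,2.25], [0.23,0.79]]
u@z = [[0.0, 0.00], [0.38, 0.07], [0.13, 0.02]]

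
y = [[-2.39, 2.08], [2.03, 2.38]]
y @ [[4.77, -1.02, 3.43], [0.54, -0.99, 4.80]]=[[-10.28, 0.38, 1.79], [10.97, -4.43, 18.39]]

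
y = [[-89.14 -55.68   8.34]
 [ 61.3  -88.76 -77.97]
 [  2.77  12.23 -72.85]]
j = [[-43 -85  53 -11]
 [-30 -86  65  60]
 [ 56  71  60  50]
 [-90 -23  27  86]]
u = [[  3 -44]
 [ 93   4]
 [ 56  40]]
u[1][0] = 93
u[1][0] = 93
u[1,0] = 93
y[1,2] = -77.97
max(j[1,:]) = 65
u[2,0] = 56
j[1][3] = 60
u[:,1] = [-44, 4, 40]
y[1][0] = 61.3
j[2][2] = 60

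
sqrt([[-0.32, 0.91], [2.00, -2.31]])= [[(0.48+0.35j), (0.16-0.47j)], [(0.36-1.03j), 0.12+1.38j]]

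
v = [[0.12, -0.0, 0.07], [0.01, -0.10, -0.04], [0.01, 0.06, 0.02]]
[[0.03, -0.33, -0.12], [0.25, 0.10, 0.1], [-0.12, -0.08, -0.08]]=v @ [[1.16,-1.69,-1.26],[-1.73,-0.49,-1.30],[-1.55,-1.78,0.48]]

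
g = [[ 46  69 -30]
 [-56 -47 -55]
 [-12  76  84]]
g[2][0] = -12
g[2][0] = -12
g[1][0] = -56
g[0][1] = 69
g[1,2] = -55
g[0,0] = 46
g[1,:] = [-56, -47, -55]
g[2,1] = 76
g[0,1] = 69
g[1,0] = -56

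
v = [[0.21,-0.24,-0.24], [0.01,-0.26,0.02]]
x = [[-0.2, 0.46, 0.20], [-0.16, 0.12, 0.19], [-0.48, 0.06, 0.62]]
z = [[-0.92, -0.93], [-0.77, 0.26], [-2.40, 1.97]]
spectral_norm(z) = 3.20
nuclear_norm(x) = 1.31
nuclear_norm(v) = 0.63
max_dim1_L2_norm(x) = 0.79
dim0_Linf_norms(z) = [2.4, 1.97]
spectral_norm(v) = 0.43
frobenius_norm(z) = 3.47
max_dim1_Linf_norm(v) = 0.26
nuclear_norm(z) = 4.53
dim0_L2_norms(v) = [0.21, 0.35, 0.24]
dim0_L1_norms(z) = [4.09, 3.16]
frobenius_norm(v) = 0.48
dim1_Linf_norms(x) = [0.46, 0.19, 0.62]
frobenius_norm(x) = 0.99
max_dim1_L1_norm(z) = 4.37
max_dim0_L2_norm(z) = 2.68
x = z @ v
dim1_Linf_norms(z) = [0.93, 0.77, 2.4]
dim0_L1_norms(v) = [0.22, 0.5, 0.26]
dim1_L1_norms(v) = [0.69, 0.29]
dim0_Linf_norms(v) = [0.21, 0.26, 0.24]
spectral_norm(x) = 0.91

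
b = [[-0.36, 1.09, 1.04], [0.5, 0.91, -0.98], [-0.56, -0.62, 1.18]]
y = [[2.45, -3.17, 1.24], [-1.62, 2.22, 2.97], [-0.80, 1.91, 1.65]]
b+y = [[2.09, -2.08, 2.28], [-1.12, 3.13, 1.99], [-1.36, 1.29, 2.83]]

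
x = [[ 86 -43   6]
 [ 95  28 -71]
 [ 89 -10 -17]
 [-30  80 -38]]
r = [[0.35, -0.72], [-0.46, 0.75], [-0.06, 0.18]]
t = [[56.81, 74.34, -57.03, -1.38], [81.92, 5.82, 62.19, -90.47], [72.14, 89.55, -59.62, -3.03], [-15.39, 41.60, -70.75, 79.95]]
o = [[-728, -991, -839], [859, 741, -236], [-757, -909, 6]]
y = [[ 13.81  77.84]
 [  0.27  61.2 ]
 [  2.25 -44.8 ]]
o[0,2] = -839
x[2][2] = -17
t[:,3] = [-1.38, -90.47, -3.03, 79.95]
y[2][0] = 2.25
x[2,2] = -17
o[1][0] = 859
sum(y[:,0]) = 16.33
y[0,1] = 77.84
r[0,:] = [0.346, -0.718]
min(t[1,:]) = -90.47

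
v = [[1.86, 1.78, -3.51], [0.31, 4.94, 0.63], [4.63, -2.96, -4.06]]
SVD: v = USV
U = [[-0.33, -0.63, -0.7], [0.34, -0.77, 0.54], [-0.88, -0.06, 0.46]]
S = [7.69, 5.43, 1.37]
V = [[-0.60, 0.48, 0.64],[-0.31, -0.88, 0.36],[0.74, 0.02, 0.67]]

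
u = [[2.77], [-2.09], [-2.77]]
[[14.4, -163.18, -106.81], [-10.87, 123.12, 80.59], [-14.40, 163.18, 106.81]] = u @ [[5.20, -58.91, -38.56]]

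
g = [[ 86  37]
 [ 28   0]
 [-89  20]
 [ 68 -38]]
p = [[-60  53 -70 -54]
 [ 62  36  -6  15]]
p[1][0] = 62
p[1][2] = -6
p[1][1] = 36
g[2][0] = -89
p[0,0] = -60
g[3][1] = -38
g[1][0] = 28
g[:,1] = [37, 0, 20, -38]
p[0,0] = -60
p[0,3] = -54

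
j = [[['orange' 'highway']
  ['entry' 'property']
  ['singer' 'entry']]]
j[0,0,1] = 'highway'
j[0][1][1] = 'property'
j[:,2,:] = [['singer', 'entry']]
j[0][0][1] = 'highway'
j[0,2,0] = 'singer'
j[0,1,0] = 'entry'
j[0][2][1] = 'entry'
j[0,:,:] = [['orange', 'highway'], ['entry', 'property'], ['singer', 'entry']]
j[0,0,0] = 'orange'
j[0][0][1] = 'highway'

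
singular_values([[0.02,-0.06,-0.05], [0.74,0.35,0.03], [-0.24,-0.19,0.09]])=[0.87, 0.12, 0.08]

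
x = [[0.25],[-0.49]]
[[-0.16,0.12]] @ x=[[-0.1]]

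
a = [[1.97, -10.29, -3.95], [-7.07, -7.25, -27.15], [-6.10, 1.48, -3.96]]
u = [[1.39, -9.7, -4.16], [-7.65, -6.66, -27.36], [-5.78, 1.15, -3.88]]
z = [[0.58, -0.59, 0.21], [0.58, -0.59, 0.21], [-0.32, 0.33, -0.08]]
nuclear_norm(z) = 1.33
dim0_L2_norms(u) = [9.69, 11.82, 27.95]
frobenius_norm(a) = 31.94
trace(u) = -9.15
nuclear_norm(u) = 43.15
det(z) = 0.00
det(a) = -1064.35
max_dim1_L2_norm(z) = 0.85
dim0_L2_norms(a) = [9.54, 12.67, 27.72]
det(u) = -969.66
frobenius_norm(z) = 1.29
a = z + u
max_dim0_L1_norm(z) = 1.51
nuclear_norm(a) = 43.85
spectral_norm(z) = 1.29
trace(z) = -0.09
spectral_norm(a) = 29.98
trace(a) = -9.24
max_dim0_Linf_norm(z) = 0.59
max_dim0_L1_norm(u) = 35.4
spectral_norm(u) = 30.17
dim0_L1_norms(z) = [1.48, 1.51, 0.5]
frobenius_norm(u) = 31.85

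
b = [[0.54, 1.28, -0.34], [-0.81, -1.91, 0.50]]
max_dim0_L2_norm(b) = 2.3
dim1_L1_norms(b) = [2.16, 3.22]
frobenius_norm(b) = 2.57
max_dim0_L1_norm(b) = 3.19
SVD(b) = [[-0.56, 0.83], [0.83, 0.56]] @ diag([2.5690032648887873, 0.004714338845453608]) @ [[-0.38, -0.89, 0.24], [-0.5, -0.01, -0.86]]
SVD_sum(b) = [[0.54,1.28,-0.34], [-0.81,-1.91,0.5]] + [[-0.0,  -0.0,  -0.0], [-0.00,  -0.00,  -0.0]]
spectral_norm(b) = 2.57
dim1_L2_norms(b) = [1.43, 2.13]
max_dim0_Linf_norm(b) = 1.91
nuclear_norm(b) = 2.57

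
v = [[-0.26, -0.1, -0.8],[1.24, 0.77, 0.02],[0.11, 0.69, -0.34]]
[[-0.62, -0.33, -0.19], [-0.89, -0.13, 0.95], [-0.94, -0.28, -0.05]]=v @ [[-0.19, 0.01, 0.91], [-0.87, -0.19, -0.23], [0.95, 0.43, -0.03]]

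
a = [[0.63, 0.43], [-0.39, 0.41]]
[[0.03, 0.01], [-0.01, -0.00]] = a @ [[0.04, 0.01],[0.01, 0.0]]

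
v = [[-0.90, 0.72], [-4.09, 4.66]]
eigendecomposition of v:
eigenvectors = [[-0.77, -0.14],[-0.64, -0.99]]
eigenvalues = [-0.31, 4.07]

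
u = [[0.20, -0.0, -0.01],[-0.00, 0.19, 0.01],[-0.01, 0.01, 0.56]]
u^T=[[0.2, -0.0, -0.01], [-0.0, 0.19, 0.01], [-0.01, 0.01, 0.56]]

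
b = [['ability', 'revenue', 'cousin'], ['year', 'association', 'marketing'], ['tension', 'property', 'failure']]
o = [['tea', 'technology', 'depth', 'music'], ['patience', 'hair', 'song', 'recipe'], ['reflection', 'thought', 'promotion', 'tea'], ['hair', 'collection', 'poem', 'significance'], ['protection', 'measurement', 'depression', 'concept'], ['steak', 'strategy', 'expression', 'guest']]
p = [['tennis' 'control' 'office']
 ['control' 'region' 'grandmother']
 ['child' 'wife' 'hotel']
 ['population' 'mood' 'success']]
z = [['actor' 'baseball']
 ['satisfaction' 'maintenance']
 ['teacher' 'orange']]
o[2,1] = 'thought'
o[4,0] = 'protection'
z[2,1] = 'orange'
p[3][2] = 'success'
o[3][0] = 'hair'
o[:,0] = ['tea', 'patience', 'reflection', 'hair', 'protection', 'steak']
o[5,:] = ['steak', 'strategy', 'expression', 'guest']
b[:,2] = ['cousin', 'marketing', 'failure']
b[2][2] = 'failure'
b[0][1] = 'revenue'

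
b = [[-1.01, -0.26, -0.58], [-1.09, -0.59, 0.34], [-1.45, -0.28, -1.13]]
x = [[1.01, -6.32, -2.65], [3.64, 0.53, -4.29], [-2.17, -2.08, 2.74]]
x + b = [[0.00, -6.58, -3.23], [2.55, -0.06, -3.95], [-3.62, -2.36, 1.61]]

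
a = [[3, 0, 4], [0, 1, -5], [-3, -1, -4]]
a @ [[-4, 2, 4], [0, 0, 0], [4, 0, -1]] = [[4, 6, 8], [-20, 0, 5], [-4, -6, -8]]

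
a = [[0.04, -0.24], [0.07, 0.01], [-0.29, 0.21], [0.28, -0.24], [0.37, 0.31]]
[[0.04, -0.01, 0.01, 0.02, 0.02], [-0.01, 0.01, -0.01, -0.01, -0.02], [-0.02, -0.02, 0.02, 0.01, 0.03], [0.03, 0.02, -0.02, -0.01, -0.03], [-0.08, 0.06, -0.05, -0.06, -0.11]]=a @ [[-0.06, 0.12, -0.11, -0.09, -0.2], [-0.18, 0.06, -0.04, -0.08, -0.11]]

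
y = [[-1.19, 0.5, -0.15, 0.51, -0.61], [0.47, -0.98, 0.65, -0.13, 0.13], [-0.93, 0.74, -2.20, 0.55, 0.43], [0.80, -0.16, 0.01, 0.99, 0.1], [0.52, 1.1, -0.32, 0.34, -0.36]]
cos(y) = [[0.42, 0.59, -0.10, 0.11, -0.43],[0.34, 0.48, 0.52, -0.15, 0.05],[-0.98, 0.41, -0.45, 0.20, 0.29],[0.01, -0.14, 0.02, 0.38, 0.19],[0.15, 0.55, -0.37, -0.15, 1.06]]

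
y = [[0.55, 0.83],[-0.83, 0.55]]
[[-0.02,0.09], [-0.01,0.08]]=y@[[0.0,-0.02], [-0.02,0.12]]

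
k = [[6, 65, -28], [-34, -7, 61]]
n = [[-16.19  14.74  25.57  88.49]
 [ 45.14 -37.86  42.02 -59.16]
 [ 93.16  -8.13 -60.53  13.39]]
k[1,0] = -34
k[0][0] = 6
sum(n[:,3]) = 42.72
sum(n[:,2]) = 7.060000000000002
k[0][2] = -28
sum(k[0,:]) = 43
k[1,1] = -7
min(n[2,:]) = -60.53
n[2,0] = 93.16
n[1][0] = 45.14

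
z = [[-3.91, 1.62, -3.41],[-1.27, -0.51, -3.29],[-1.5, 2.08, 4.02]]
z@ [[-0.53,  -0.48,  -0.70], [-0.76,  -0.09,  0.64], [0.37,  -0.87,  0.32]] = [[-0.42, 4.7, 2.68], [-0.16, 3.52, -0.49], [0.70, -2.96, 3.67]]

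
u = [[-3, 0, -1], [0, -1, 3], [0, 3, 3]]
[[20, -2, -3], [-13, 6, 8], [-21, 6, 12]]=u @ [[-5, 0, 0], [-2, 0, 1], [-5, 2, 3]]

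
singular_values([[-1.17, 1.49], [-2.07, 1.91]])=[3.39, 0.25]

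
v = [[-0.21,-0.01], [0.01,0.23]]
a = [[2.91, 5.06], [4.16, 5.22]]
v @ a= [[-0.65, -1.11], [0.99, 1.25]]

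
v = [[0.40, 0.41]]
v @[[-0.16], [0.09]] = [[-0.03]]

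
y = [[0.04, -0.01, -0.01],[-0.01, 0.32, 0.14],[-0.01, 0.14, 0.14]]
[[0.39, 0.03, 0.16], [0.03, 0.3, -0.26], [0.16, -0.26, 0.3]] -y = [[0.35, 0.04, 0.17],[0.04, -0.02, -0.40],[0.17, -0.4, 0.16]]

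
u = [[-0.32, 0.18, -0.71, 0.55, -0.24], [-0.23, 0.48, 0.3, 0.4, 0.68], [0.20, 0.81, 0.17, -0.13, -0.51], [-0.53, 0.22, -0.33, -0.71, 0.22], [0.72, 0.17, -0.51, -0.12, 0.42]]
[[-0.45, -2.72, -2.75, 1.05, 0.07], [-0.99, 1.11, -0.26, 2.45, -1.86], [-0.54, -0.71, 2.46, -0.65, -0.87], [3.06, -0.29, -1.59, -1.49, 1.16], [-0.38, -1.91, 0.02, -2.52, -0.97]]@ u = [[-0.29,-3.37,-1.35,-1.73,-0.08], [-2.63,0.37,1.13,-1.58,0.88], [0.55,1.26,1.25,-0.33,-2.12], [0.39,-1.01,-2.63,2.69,0.04], [1.20,-1.69,1.03,0.93,-2.18]]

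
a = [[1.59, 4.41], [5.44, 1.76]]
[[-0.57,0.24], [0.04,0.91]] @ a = [[0.4, -2.09], [5.01, 1.78]]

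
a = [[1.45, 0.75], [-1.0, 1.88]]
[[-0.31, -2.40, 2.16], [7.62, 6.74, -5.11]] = a@[[-1.81, -2.75, 2.27],[3.09, 2.12, -1.51]]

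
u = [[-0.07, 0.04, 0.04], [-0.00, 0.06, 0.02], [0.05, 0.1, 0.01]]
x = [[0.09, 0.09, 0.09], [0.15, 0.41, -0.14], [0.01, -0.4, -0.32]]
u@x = [[0.00, -0.01, -0.02], [0.01, 0.02, -0.01], [0.02, 0.04, -0.01]]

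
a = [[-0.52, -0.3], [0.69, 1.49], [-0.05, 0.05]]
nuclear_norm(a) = 2.05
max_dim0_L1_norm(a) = 1.84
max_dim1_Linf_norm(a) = 1.49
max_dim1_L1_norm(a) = 2.18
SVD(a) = [[-0.3,-0.94], [0.95,-0.29], [0.01,-0.2]] @ diag([1.7168645381221177, 0.3376035511346494]) @ [[0.47,0.88], [0.88,-0.47]]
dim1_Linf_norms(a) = [0.52, 1.49, 0.05]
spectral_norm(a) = 1.72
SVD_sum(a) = [[-0.24, -0.45], [0.78, 1.44], [0.01, 0.02]] + [[-0.28, 0.15], [-0.09, 0.05], [-0.06, 0.03]]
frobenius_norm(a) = 1.75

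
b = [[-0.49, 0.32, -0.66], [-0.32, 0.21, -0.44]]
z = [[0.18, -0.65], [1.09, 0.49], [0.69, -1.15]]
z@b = [[0.12, -0.08, 0.17], [-0.69, 0.45, -0.94], [0.03, -0.02, 0.05]]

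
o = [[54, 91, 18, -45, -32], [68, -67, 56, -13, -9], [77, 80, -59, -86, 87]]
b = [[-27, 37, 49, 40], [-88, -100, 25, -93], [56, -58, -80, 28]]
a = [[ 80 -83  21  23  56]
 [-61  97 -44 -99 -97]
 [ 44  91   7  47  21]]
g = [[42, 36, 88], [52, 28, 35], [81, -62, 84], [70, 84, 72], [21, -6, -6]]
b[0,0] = -27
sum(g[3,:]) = 226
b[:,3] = [40, -93, 28]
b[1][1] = -100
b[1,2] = 25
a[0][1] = -83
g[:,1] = [36, 28, -62, 84, -6]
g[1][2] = 35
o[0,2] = 18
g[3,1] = 84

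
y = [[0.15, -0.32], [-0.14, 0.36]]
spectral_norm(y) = 0.52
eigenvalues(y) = [0.02, 0.49]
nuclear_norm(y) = 0.54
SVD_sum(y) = [[0.14, -0.33], [-0.15, 0.36]] + [[0.01, 0.01],[0.01, 0.0]]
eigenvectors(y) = [[-0.93, 0.68], [-0.38, -0.73]]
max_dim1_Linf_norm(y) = 0.36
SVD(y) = [[-0.67, 0.74], [0.74, 0.67]] @ diag([0.5232502832552098, 0.017582408064388527]) @ [[-0.39, 0.92], [0.92, 0.39]]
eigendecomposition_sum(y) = [[0.01, 0.01], [0.01, 0.01]] + [[0.14,  -0.33],[-0.15,  0.35]]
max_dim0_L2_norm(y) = 0.48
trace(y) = 0.51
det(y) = 0.01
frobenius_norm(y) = 0.52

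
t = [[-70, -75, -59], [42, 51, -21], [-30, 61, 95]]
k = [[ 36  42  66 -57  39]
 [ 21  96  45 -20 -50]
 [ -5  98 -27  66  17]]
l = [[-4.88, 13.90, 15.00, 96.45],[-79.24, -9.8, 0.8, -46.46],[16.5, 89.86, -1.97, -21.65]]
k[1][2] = 45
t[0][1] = -75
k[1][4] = -50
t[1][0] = 42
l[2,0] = 16.5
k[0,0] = 36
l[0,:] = [-4.88, 13.9, 15.0, 96.45]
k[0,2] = 66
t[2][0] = -30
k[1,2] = 45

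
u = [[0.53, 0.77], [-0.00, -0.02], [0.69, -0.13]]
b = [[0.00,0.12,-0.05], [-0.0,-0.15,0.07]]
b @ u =[[-0.03, 0.0], [0.05, -0.01]]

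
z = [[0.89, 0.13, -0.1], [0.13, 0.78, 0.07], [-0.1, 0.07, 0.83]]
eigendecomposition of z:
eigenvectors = [[-0.53, 0.85, 0.04], [0.68, 0.4, 0.61], [-0.50, -0.35, 0.79]]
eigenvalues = [0.63, 0.99, 0.88]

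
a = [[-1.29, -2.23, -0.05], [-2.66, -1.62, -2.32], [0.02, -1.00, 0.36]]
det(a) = 1.58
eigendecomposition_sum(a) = [[-1.63, -1.78, -0.93], [-2.10, -2.30, -1.2], [-0.46, -0.50, -0.26]] + [[-0.08,0.03,0.13], [0.04,-0.02,-0.06], [0.07,-0.03,-0.11]] + [[0.42, -0.49, 0.75], [-0.59, 0.69, -1.06], [0.41, -0.47, 0.73]]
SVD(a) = [[-0.50, 0.71, -0.49], [-0.86, -0.47, 0.19], [-0.09, 0.52, 0.85]] @ diag([4.397324154824123, 1.8650451582021652, 0.19247554459452854]) @ [[0.67,  0.59,  0.45], [0.19,  -0.72,  0.67], [0.72,  -0.36,  -0.59]]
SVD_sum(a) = [[-1.47, -1.31, -1.0],[-2.52, -2.24, -1.71],[-0.28, -0.25, -0.19]] + [[0.25,-0.96,0.89],[-0.16,0.63,-0.59],[0.18,-0.69,0.64]] + [[-0.07, 0.03, 0.06], [0.03, -0.01, -0.02], [0.12, -0.06, -0.10]]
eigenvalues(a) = [-4.18, -0.21, 1.84]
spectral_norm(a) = 4.40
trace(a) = -2.55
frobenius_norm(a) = 4.78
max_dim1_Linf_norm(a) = 2.66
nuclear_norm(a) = 6.45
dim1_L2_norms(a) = [2.58, 3.88, 1.06]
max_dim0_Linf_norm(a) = 2.66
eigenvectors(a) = [[0.6, 0.71, 0.50], [0.78, -0.33, -0.71], [0.17, -0.62, 0.49]]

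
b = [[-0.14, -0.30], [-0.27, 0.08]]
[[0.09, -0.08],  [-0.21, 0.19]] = b@[[0.6,-0.54],[-0.58,0.53]]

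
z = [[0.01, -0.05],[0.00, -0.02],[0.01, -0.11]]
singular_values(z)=[0.12, 0.01]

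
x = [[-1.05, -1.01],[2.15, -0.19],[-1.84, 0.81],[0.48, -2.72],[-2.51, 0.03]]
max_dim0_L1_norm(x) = 8.03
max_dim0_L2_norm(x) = 3.95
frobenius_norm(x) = 4.98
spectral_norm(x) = 4.04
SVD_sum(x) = [[-0.68, 0.21], [2.02, -0.62], [-1.91, 0.59], [1.20, -0.37], [-2.30, 0.71]] + [[-0.37, -1.22], [0.13, 0.43], [0.07, 0.22], [-0.72, -2.35], [-0.21, -0.68]]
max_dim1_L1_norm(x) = 3.2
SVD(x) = [[-0.17, -0.44], [0.52, 0.16], [-0.49, 0.08], [0.31, -0.85], [-0.60, -0.24]] @ diag([4.040296149330507, 2.9032235576519216]) @ [[0.96, -0.29], [0.29, 0.96]]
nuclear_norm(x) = 6.94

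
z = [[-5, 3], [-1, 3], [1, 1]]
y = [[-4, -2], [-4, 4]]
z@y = [[8, 22], [-8, 14], [-8, 2]]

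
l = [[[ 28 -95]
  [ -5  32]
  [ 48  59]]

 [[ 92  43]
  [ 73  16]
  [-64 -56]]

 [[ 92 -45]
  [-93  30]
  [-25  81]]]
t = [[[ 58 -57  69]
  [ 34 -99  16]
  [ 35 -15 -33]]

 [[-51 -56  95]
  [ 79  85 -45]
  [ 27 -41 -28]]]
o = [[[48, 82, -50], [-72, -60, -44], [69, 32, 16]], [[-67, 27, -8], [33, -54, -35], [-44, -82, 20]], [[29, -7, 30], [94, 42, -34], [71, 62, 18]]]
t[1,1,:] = [79, 85, -45]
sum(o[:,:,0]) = 161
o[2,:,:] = [[29, -7, 30], [94, 42, -34], [71, 62, 18]]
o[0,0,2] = -50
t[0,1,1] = -99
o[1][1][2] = -35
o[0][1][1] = -60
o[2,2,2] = 18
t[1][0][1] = -56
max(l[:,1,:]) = 73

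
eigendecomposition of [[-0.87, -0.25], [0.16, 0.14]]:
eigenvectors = [[-0.99, 0.25], [0.16, -0.97]]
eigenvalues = [-0.83, 0.1]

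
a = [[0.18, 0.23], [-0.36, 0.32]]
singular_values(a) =[0.48, 0.29]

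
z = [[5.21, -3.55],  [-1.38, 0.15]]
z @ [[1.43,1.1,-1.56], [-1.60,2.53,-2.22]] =[[13.13, -3.25, -0.25], [-2.21, -1.14, 1.82]]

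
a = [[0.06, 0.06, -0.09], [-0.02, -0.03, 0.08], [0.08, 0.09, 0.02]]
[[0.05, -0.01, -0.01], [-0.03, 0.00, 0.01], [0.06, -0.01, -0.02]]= a@[[0.01, -0.2, 0.08], [0.68, 0.12, -0.31], [-0.14, 0.01, -0.03]]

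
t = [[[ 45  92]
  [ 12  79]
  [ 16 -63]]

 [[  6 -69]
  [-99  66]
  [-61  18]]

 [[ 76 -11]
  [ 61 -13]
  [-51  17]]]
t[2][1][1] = -13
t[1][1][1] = 66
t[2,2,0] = -51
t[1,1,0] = -99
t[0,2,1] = -63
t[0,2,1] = -63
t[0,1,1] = 79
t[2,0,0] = 76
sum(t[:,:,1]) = 116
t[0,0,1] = 92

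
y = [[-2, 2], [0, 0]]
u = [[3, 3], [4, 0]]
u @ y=[[-6, 6], [-8, 8]]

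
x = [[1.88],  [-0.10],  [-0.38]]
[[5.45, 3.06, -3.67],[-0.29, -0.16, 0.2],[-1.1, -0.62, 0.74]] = x @ [[2.90, 1.63, -1.95]]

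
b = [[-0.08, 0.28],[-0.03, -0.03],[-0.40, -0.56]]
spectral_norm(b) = 0.72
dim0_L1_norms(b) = [0.51, 0.87]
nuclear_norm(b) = 0.94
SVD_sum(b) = [[0.1, 0.17], [-0.02, -0.04], [-0.35, -0.59]] + [[-0.18, 0.11], [-0.01, 0.01], [-0.05, 0.03]]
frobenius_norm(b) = 0.75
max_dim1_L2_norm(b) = 0.69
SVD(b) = [[0.28, 0.96],[-0.06, 0.05],[-0.96, 0.28]] @ diag([0.7154701387199988, 0.2197782532462793]) @ [[0.51, 0.86], [-0.86, 0.51]]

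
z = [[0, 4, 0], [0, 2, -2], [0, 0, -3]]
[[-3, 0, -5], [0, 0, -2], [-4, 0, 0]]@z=[[0, -12, 15], [0, 0, 6], [0, -16, 0]]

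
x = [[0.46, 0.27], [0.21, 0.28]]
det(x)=0.072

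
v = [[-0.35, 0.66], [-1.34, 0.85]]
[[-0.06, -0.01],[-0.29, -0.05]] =v @ [[0.24,0.04], [0.04,0.01]]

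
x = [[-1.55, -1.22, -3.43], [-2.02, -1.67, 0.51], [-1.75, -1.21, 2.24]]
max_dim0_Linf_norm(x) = 3.43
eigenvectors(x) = [[0.75, 0.60, -0.61], [0.58, -0.80, 0.33], [0.32, 0.04, 0.72]]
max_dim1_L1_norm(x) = 6.2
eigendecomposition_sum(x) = [[-2.19, -1.71, -1.07], [-1.70, -1.33, -0.83], [-0.95, -0.74, -0.46]] + [[-0.04, 0.09, -0.07], [0.05, -0.12, 0.10], [-0.00, 0.01, -0.0]] + [[0.68, 0.4, -2.29],[-0.37, -0.22, 1.24],[-0.80, -0.48, 2.71]]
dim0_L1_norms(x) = [5.32, 4.1, 6.18]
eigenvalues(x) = [-3.98, -0.16, 3.17]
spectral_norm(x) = 4.16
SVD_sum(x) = [[-0.94, -0.80, -3.68],[-0.08, -0.07, -0.33],[0.35, 0.3, 1.38]] + [[-0.59, -0.45, 0.25], [-1.99, -1.53, 0.84], [-2.05, -1.57, 0.86]] + [[-0.02, 0.03, -0.0], [0.06, -0.07, 0.0], [-0.05, 0.06, -0.0]]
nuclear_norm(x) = 8.16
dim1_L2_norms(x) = [3.96, 2.67, 3.09]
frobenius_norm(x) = 5.69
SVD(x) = [[0.93, 0.2, 0.3], [0.08, 0.68, -0.73], [-0.35, 0.70, 0.62]] @ diag([4.155867299440929, 3.8783987035723837, 0.12724183889594842]) @ [[-0.24, -0.21, -0.95], [-0.75, -0.58, 0.32], [-0.61, 0.79, -0.02]]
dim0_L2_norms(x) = [3.09, 2.4, 4.13]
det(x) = 2.05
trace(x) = -0.98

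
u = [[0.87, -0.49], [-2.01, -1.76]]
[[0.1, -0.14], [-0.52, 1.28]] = u@[[0.17,-0.35],[0.1,-0.33]]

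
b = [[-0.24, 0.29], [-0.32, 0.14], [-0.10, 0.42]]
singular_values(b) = [0.63, 0.24]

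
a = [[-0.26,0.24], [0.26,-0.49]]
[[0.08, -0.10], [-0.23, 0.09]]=a @ [[0.25, 0.43], [0.60, 0.04]]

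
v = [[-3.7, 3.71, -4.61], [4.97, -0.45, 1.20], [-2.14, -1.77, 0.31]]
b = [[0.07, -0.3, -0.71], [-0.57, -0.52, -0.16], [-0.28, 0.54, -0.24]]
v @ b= [[-1.08, -3.31, 3.14], [0.27, -0.61, -3.74], [0.77, 1.73, 1.73]]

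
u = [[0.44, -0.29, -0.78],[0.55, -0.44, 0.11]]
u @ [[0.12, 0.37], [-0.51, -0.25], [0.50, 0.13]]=[[-0.19, 0.13], [0.35, 0.33]]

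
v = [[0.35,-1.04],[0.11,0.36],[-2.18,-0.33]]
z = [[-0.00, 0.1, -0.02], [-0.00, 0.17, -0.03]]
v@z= [[0.00, -0.14, 0.02], [0.00, 0.07, -0.01], [0.0, -0.27, 0.05]]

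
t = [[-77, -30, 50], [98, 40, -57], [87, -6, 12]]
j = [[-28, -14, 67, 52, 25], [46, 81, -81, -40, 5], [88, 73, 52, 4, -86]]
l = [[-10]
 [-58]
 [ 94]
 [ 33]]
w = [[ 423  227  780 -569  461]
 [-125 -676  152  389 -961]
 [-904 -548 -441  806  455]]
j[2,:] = [88, 73, 52, 4, -86]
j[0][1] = -14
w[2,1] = -548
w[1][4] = -961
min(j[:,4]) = -86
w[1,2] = 152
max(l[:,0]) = 94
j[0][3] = 52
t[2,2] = 12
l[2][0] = 94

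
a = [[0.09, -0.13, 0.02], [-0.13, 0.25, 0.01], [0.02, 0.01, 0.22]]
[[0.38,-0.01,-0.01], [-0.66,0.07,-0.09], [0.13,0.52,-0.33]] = a@[[0.82, -1.52, -1.29], [-2.25, -0.6, -0.99], [0.63, 2.51, -1.34]]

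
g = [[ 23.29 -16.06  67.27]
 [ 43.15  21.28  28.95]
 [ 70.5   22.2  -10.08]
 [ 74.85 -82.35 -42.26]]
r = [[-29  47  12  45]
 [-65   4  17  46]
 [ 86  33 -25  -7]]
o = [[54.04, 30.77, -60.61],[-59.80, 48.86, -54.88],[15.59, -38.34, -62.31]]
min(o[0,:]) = -60.61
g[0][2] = 67.27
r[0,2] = 12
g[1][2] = 28.95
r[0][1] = 47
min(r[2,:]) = -25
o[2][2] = -62.31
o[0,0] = 54.04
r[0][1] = 47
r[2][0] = 86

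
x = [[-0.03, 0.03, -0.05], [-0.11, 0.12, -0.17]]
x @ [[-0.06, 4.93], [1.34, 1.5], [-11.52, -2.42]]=[[0.62,0.02], [2.13,0.05]]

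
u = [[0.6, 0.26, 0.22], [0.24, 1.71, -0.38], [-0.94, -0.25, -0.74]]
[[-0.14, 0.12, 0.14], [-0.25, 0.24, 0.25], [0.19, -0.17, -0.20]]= u@[[-0.18, 0.17, 0.18], [-0.12, 0.11, 0.12], [0.01, -0.03, -0.0]]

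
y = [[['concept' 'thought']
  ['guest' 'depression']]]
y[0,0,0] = 'concept'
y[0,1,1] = 'depression'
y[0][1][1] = 'depression'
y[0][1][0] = 'guest'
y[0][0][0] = 'concept'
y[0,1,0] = 'guest'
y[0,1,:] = ['guest', 'depression']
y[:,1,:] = [['guest', 'depression']]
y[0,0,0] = 'concept'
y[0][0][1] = 'thought'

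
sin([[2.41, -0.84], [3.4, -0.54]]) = [[2.07, -0.56], [2.26, 0.12]]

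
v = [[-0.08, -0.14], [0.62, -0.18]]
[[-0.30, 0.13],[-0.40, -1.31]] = v @ [[-0.01, -2.04], [2.17, 0.24]]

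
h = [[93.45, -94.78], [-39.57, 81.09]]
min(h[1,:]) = -39.57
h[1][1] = 81.09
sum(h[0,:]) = -1.3299999999999983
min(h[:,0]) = -39.57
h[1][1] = 81.09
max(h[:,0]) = 93.45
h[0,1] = -94.78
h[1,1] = 81.09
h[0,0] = 93.45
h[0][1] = -94.78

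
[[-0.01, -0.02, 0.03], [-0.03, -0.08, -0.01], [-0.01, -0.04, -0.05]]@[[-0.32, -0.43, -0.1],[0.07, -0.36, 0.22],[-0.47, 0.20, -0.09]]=[[-0.01,0.02,-0.01], [0.01,0.04,-0.01], [0.02,0.01,-0.0]]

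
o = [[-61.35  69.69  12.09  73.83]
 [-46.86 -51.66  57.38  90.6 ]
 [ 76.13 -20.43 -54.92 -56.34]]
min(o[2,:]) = -56.34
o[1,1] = -51.66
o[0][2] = 12.09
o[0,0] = -61.35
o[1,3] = 90.6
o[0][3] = 73.83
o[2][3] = -56.34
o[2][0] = 76.13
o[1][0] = -46.86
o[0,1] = 69.69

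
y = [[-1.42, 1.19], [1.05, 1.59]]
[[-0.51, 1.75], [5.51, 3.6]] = y@[[2.1, 0.43], [2.08, 1.98]]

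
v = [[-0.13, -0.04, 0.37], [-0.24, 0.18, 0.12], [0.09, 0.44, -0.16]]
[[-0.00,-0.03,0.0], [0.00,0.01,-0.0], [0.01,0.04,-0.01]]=v @[[-0.00, -0.02, 0.00],  [0.01, 0.08, -0.01],  [-0.01, -0.07, 0.01]]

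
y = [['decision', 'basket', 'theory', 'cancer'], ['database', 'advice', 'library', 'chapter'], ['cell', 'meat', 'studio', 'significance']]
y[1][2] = 'library'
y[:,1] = ['basket', 'advice', 'meat']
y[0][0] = 'decision'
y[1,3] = 'chapter'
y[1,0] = 'database'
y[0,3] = 'cancer'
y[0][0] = 'decision'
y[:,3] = ['cancer', 'chapter', 'significance']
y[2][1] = 'meat'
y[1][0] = 'database'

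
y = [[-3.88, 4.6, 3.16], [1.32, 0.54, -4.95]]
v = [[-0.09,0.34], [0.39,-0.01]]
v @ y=[[0.8, -0.23, -1.97],[-1.53, 1.79, 1.28]]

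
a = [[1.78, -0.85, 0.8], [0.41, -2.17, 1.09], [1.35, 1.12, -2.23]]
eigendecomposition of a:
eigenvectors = [[-0.92, 0.01, -0.21], [-0.19, 0.71, -0.59], [-0.35, 0.71, 0.78]]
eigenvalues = [1.91, -1.08, -3.45]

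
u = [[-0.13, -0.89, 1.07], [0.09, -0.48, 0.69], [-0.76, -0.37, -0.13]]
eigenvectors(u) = [[0.68+0.00j, 0.68-0.00j, (-0.44+0j)],[(0.39-0.13j), (0.39+0.13j), 0.72+0.00j],[(0.17+0.58j), 0.17-0.58j, (0.55+0j)]]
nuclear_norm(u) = 2.49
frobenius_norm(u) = 1.84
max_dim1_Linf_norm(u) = 1.07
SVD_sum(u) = [[-0.14, -0.90, 1.06], [-0.08, -0.53, 0.63], [-0.02, -0.14, 0.16]] + [[0.01, 0.0, 0.01], [0.17, 0.05, 0.07], [-0.74, -0.23, -0.29]] + [[-0.00, 0.00, 0.0],[0.00, -0.0, -0.00],[0.0, -0.00, -0.0]]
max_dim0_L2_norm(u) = 1.28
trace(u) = -0.74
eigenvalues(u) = [(-0.37+1.07j), (-0.37-1.07j), (-0.01+0j)]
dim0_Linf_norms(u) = [0.76, 0.89, 1.07]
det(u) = -0.01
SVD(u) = [[-0.85, -0.02, -0.52], [-0.50, -0.22, 0.83], [-0.13, 0.97, 0.18]] @ diag([1.6365300192834826, 0.8494747111056417, 0.007887406163661423]) @ [[0.1,  0.64,  -0.76],[-0.89,  -0.28,  -0.35],[0.44,  -0.71,  -0.54]]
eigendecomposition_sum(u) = [[-0.06+0.43j, -0.45+0.08j, (0.53+0.23j)], [0.04+0.26j, (-0.24+0.13j), (0.35+0.03j)], [-0.38+0.05j, -0.18-0.36j, -0.06+0.51j]] + [[(-0.06-0.43j), (-0.45-0.08j), (0.53-0.23j)],[0.04-0.26j, (-0.24-0.13j), (0.35-0.03j)],[-0.38-0.05j, (-0.18+0.36j), (-0.06-0.51j)]] + [[-0.00-0.00j, 0.00+0.00j, -0j],  [0.00+0.00j, (-0.01-0j), -0.00+0.00j],  [0.00+0.00j, -0.00-0.00j, -0.00+0.00j]]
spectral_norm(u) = 1.64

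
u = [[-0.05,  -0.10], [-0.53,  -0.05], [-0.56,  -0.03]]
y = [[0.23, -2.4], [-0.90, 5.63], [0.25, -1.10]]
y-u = [[0.28, -2.30], [-0.37, 5.68], [0.81, -1.07]]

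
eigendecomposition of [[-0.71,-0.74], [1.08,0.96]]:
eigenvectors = [[(0.6-0.23j), (0.6+0.23j)], [-0.77+0.00j, (-0.77-0j)]]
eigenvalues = [(0.12+0.32j), (0.12-0.32j)]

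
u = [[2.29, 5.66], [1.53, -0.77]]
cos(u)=[[-0.66, 0.20], [0.06, -0.77]]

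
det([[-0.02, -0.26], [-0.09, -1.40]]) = 0.005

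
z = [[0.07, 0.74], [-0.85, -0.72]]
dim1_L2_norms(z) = [0.74, 1.11]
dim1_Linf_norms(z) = [0.74, 0.85]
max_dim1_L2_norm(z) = 1.11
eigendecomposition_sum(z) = [[0.04+0.44j, (0.37+0.17j)],[(-0.43-0.2j), -0.36+0.25j]] + [[0.04-0.44j, (0.37-0.17j)],[-0.43+0.20j, -0.36-0.25j]]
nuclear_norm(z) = 1.72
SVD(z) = [[-0.5, 0.87], [0.87, 0.50]] @ diag([1.2576762628543012, 0.4600547987499305]) @ [[-0.61, -0.79],[-0.79, 0.61]]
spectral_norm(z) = 1.26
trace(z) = -0.65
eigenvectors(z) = [[-0.34-0.59j, -0.34+0.59j],[(0.73+0j), (0.73-0j)]]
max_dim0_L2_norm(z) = 1.03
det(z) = 0.58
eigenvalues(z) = [(-0.32+0.69j), (-0.32-0.69j)]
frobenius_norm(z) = 1.34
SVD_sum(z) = [[0.38,0.5],[-0.67,-0.86]] + [[-0.31, 0.24], [-0.18, 0.14]]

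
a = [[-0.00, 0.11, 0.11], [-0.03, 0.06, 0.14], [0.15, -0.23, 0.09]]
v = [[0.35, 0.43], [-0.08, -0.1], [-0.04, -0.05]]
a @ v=[[-0.01, -0.02], [-0.02, -0.03], [0.07, 0.08]]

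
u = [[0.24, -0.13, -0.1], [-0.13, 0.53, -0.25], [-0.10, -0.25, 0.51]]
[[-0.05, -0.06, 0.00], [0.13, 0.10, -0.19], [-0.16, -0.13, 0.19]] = u@[[-0.43,  -0.46,  -0.02],[-0.06,  -0.11,  -0.25],[-0.43,  -0.40,  0.25]]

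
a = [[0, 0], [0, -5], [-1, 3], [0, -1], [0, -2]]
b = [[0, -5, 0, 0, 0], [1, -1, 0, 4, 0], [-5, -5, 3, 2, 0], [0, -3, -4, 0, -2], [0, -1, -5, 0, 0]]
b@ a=[[0, 25], [0, 1], [-3, 32], [4, 7], [5, -10]]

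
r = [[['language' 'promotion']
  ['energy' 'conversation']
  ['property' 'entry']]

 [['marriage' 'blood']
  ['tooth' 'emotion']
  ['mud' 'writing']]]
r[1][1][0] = 'tooth'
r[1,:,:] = [['marriage', 'blood'], ['tooth', 'emotion'], ['mud', 'writing']]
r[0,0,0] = 'language'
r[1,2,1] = 'writing'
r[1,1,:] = ['tooth', 'emotion']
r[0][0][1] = 'promotion'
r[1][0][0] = 'marriage'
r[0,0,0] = 'language'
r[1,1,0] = 'tooth'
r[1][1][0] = 'tooth'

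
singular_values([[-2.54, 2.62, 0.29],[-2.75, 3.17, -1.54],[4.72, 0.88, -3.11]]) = [6.59, 4.69, 0.81]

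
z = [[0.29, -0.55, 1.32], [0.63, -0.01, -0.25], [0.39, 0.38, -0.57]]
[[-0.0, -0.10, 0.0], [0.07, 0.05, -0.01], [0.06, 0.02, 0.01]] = z @ [[0.11,0.01,-0.00], [0.04,-0.22,0.09], [-0.01,-0.17,0.04]]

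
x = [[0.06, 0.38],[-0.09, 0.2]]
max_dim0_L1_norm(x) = 0.58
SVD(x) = [[0.89, 0.46], [0.46, -0.89]] @ diag([0.42957340192096183, 0.10754855815886952]) @ [[0.03,  1.0], [1.0,  -0.03]]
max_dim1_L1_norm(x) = 0.44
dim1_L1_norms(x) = [0.44, 0.29]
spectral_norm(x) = 0.43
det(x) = 0.05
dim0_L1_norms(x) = [0.15, 0.58]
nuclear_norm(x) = 0.54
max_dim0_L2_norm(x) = 0.43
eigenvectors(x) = [[0.90+0.00j,0.90-0.00j], [0.17+0.41j,(0.17-0.41j)]]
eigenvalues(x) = [(0.13+0.17j), (0.13-0.17j)]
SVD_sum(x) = [[0.01, 0.38], [0.01, 0.20]] + [[0.05,-0.0],[-0.10,0.00]]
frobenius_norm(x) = 0.44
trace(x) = 0.26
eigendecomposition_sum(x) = [[0.03+0.11j, 0.19-0.14j], [(-0.04+0.03j), 0.10+0.06j]] + [[(0.03-0.11j), 0.19+0.14j], [-0.04-0.03j, 0.10-0.06j]]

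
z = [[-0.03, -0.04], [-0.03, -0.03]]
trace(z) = -0.06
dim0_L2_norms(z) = [0.04, 0.05]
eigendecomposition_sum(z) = [[0.0, -0.00], [-0.0, 0.00]] + [[-0.03, -0.04], [-0.03, -0.03]]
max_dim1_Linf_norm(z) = 0.04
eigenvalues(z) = [0.0, -0.06]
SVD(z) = [[-0.76, -0.65], [-0.65, 0.76]] @ diag([0.0654138126514911, 0.004586187348508902]) @ [[0.65, 0.76], [-0.76, 0.65]]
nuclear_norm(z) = 0.07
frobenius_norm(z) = 0.07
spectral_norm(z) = 0.07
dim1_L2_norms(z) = [0.05, 0.04]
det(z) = -0.00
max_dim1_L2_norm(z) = 0.05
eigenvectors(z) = [[0.76, 0.76], [-0.65, 0.65]]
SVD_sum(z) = [[-0.03,  -0.04], [-0.03,  -0.03]] + [[0.00, -0.00], [-0.0, 0.0]]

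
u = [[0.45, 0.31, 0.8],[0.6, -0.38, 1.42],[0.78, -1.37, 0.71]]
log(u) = [[-1.48, 1.71, -0.08], [-0.19, -0.09, 1.46], [1.28, -2.17, 0.96]]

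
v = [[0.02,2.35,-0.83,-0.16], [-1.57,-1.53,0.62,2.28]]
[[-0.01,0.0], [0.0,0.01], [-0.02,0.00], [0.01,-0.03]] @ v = [[-0.00, -0.02, 0.01, 0.00], [-0.02, -0.02, 0.01, 0.02], [-0.0, -0.05, 0.02, 0.0], [0.05, 0.07, -0.03, -0.07]]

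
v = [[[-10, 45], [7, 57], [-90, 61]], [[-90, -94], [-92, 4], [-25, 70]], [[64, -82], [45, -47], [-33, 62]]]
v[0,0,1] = 45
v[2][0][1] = -82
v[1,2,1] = 70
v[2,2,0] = -33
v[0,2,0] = -90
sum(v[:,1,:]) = -26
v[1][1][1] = 4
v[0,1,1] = 57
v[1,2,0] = -25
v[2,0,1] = -82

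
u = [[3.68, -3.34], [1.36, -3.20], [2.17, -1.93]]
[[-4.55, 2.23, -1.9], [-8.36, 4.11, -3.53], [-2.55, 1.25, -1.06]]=u @ [[1.85,  -0.91,  0.79],[3.4,  -1.67,  1.44]]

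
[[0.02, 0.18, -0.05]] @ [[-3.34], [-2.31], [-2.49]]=[[-0.36]]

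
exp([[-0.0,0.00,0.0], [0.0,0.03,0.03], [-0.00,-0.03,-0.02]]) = [[1.00, 0.0, 0.0], [0.00, 1.03, 0.03], [0.0, -0.03, 0.98]]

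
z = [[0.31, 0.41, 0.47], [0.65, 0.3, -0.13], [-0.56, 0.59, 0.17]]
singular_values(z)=[0.92, 0.86, 0.36]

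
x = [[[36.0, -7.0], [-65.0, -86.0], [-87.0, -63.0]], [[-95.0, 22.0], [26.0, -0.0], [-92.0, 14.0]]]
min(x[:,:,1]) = -86.0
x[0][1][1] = -86.0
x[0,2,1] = -63.0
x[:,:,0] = [[36.0, -65.0, -87.0], [-95.0, 26.0, -92.0]]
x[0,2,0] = -87.0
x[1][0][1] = 22.0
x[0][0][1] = -7.0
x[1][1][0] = 26.0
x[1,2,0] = -92.0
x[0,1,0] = -65.0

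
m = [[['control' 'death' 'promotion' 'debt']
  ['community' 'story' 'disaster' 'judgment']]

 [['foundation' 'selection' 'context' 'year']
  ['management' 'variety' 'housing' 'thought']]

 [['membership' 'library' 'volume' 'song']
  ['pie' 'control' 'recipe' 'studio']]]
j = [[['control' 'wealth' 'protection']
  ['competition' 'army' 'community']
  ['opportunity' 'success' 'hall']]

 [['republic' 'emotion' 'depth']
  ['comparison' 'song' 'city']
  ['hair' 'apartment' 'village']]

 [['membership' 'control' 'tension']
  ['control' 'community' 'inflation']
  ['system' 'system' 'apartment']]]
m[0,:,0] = ['control', 'community']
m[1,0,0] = 'foundation'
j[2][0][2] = 'tension'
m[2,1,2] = 'recipe'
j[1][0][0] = 'republic'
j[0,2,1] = 'success'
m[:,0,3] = ['debt', 'year', 'song']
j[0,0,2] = 'protection'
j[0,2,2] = 'hall'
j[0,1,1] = 'army'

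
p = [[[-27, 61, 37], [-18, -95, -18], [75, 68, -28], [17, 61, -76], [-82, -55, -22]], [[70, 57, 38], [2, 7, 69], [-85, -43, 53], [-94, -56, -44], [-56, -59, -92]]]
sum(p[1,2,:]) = -75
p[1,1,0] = 2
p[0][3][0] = 17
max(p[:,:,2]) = 69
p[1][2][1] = -43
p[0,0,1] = 61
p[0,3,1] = 61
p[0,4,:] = [-82, -55, -22]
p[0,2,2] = -28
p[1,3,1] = -56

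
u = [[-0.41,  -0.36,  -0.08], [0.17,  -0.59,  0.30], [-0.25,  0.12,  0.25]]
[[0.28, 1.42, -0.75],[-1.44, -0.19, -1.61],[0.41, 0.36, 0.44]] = u@[[-1.80, -2.59, -0.47], [1.48, -0.81, 2.61], [-0.88, -0.77, 0.03]]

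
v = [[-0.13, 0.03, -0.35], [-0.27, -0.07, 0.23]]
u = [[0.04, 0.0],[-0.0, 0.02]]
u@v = [[-0.01,  0.0,  -0.01], [-0.01,  -0.00,  0.0]]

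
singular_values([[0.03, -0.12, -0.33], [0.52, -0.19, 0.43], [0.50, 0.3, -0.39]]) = [0.73, 0.72, 0.26]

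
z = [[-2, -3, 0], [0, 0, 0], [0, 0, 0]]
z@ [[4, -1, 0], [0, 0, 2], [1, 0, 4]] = [[-8, 2, -6], [0, 0, 0], [0, 0, 0]]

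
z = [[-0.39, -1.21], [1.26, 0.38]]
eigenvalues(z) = [(-0.01+1.17j), (-0.01-1.17j)]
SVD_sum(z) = [[-0.81, -0.76], [0.86, 0.81]] + [[0.42, -0.45], [0.40, -0.43]]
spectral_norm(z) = 1.62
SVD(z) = [[-0.69, 0.73], [0.73, 0.69]] @ diag([1.6208209558932234, 0.8491992869388063]) @ [[0.73, 0.68],[0.68, -0.73]]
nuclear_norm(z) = 2.47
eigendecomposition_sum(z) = [[(-0.2+0.59j), (-0.6-0j)], [(0.63+0j), (0.19+0.59j)]] + [[-0.20-0.59j, -0.60+0.00j],[0.63-0.00j, 0.19-0.59j]]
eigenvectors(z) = [[0.22-0.67j, 0.22+0.67j], [-0.71+0.00j, -0.71-0.00j]]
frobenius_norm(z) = 1.83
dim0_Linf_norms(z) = [1.26, 1.21]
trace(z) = -0.01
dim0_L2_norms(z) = [1.32, 1.27]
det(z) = 1.38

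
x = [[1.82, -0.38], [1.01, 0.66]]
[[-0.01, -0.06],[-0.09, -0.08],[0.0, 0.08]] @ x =[[-0.08, -0.04], [-0.24, -0.02], [0.08, 0.05]]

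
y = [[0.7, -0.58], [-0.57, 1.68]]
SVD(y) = [[-0.42, 0.91], [0.91, 0.42]] @ diag([1.9454739380818076, 0.43454707022883315]) @ [[-0.42, 0.91], [0.91, 0.42]]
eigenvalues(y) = [0.43, 1.95]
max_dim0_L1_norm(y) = 2.26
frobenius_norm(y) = 1.99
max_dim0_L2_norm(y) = 1.78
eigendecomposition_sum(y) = [[0.36, 0.17], [0.16, 0.08]] + [[0.34, -0.75], [-0.73, 1.60]]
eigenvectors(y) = [[-0.91,0.42],[-0.42,-0.91]]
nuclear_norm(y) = 2.38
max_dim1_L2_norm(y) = 1.77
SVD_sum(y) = [[0.34, -0.74], [-0.74, 1.6]] + [[0.36, 0.16], [0.17, 0.08]]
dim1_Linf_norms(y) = [0.7, 1.68]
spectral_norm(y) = 1.95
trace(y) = 2.38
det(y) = 0.85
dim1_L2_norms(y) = [0.91, 1.77]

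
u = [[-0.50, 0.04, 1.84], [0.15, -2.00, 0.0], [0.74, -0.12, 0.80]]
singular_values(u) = [2.02, 2.01, 0.86]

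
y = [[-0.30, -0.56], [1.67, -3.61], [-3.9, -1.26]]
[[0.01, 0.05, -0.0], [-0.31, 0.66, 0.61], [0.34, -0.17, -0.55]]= y @ [[-0.1, 0.09, 0.17], [0.04, -0.14, -0.09]]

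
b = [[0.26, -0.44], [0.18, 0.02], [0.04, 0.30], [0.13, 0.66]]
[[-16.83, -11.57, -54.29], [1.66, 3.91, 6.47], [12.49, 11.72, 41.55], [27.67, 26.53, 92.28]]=b@ [[4.66,17.66,20.85], [41.01,36.72,135.71]]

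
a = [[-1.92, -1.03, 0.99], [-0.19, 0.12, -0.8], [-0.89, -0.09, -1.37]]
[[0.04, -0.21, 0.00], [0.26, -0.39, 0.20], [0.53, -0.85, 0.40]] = a @ [[-0.18, 0.33, -0.13], [0.04, -0.02, 0.04], [-0.27, 0.41, -0.21]]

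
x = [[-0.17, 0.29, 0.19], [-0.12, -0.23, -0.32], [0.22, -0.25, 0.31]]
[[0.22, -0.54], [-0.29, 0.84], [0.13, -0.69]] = x@[[-0.01, 0.04], [0.3, -0.25], [0.68, -2.45]]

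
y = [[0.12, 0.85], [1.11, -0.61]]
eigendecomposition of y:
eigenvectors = [[0.78, -0.52], [0.62, 0.86]]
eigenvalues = [0.79, -1.28]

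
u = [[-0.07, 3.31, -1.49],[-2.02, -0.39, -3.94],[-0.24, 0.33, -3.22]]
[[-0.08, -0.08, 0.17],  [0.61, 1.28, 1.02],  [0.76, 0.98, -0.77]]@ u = [[0.13, -0.18, -0.11], [-2.87, 1.86, -9.24], [-1.85, 1.88, -2.51]]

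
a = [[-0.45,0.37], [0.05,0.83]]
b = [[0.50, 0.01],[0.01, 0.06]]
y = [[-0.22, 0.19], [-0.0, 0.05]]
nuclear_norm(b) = 0.56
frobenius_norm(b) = 0.50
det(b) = 0.03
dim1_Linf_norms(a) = [0.45, 0.83]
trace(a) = 0.38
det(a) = -0.39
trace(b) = 0.56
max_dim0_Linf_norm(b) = 0.5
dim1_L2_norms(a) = [0.58, 0.83]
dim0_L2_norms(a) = [0.45, 0.91]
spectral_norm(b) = 0.50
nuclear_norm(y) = 0.33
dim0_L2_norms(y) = [0.22, 0.2]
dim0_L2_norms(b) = [0.5, 0.06]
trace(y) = -0.17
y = b @ a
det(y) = -0.01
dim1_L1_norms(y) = [0.41, 0.05]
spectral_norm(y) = 0.29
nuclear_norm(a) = 1.35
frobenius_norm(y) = 0.29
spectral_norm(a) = 0.92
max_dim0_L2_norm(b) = 0.5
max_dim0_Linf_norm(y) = 0.22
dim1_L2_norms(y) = [0.29, 0.05]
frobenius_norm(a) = 1.02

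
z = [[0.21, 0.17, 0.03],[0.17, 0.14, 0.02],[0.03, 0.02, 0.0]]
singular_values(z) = [0.35, 0.01, 0.0]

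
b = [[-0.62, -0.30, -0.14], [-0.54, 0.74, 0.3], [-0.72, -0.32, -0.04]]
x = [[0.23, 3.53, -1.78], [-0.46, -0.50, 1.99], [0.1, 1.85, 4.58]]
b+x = [[-0.39, 3.23, -1.92], [-1.0, 0.24, 2.29], [-0.62, 1.53, 4.54]]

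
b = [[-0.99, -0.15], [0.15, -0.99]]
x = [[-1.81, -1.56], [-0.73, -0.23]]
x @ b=[[1.56, 1.82], [0.69, 0.34]]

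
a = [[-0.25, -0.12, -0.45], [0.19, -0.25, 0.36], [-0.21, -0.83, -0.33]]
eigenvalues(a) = [0j, (-0.42+0.53j), (-0.42-0.53j)]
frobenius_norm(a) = 1.16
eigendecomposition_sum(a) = [[0.00+0.00j, -0j, (-0+0j)], [-0.00+0.00j, -0.00+0.00j, 0.00-0.00j], [-0.00+0.00j, -0.00+0.00j, -0j]] + [[-0.13-0.03j, (-0.06-0.36j), (-0.22-0.03j)], [(0.1+0.09j), -0.12+0.34j, 0.18+0.14j], [-0.10+0.12j, -0.41-0.15j, -0.17+0.22j]] + [[-0.13+0.03j, (-0.06+0.36j), (-0.22+0.03j)], [(0.1-0.09j), (-0.12-0.34j), 0.18-0.14j], [(-0.1-0.12j), -0.41+0.15j, (-0.17-0.22j)]]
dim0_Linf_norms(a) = [0.25, 0.83, 0.45]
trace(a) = -0.83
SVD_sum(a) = [[-0.12, -0.32, -0.20], [0.01, 0.03, 0.02], [-0.27, -0.73, -0.45]] + [[-0.13, 0.20, -0.25], [0.18, -0.28, 0.34], [0.06, -0.10, 0.12]] + [[0.00, -0.00, -0.0], [0.00, -0.0, -0.00], [-0.0, 0.0, 0.0]]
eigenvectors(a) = [[(0.88+0j), (0.27+0.47j), 0.27-0.47j], [(-0.03+0j), -0.00-0.54j, (-0+0.54j)], [-0.48+0.00j, (0.65+0j), 0.65-0.00j]]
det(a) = 0.00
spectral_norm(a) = 0.99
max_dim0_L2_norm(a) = 0.88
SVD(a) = [[-0.41, 0.56, -0.72], [0.04, -0.78, -0.63], [-0.91, -0.28, 0.29]] @ diag([0.986568734373029, 0.613335411611669, 0.0013435850341618285]) @ [[0.30, 0.81, 0.5],[-0.37, 0.59, -0.72],[-0.88, 0.03, 0.48]]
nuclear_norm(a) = 1.60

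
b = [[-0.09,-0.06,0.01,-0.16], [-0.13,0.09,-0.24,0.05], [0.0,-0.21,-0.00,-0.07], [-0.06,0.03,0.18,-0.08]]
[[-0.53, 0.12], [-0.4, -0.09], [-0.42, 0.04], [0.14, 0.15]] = b @ [[1.23, -0.46], [1.26, -0.06], [1.96, 0.51], [2.25, -0.46]]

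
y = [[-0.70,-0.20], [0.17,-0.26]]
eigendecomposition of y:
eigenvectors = [[-0.89,0.51], [0.45,-0.86]]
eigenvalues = [-0.6, -0.36]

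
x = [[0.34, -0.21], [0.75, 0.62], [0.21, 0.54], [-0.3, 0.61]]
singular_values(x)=[1.14, 0.77]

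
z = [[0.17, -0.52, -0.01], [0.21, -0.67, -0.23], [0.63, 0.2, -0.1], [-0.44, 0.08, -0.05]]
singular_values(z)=[0.95, 0.75, 0.18]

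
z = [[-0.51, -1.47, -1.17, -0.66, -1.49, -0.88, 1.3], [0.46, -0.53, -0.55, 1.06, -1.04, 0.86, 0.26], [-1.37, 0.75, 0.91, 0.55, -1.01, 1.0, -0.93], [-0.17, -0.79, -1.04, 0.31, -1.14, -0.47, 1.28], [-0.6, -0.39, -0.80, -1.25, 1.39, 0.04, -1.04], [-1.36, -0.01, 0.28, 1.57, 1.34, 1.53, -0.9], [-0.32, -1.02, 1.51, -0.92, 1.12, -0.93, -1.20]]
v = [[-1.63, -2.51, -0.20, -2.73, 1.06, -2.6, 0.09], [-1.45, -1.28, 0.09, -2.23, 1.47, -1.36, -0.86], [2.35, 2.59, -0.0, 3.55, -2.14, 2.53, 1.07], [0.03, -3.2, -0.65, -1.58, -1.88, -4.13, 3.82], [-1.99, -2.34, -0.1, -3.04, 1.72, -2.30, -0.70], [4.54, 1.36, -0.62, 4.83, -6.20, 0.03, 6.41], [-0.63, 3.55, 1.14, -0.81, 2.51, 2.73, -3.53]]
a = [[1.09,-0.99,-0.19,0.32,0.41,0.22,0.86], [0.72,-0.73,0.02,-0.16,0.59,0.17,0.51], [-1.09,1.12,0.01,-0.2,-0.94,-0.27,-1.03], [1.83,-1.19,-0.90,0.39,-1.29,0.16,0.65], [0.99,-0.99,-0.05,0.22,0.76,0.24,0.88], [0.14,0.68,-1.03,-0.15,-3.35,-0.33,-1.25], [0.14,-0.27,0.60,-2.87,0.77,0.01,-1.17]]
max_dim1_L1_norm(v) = 23.99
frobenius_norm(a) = 6.77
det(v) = 0.00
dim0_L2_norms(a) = [2.69, 2.39, 1.51, 2.94, 3.93, 0.59, 2.49]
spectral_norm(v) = 14.11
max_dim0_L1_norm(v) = 18.77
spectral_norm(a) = 4.64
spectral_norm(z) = 4.59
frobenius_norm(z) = 6.86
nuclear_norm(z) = 15.27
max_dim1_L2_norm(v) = 11.21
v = a @ z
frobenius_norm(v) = 17.82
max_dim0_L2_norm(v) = 8.4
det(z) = 18.55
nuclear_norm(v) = 26.63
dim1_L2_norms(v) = [4.93, 3.67, 6.08, 6.95, 5.24, 11.21, 6.42]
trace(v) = -6.27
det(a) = -0.00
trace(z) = 1.90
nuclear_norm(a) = 11.57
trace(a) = 0.02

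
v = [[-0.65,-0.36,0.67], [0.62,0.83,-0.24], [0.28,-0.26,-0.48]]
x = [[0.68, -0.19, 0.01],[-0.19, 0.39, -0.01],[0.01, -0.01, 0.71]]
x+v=[[0.03, -0.55, 0.68], [0.43, 1.22, -0.25], [0.29, -0.27, 0.23]]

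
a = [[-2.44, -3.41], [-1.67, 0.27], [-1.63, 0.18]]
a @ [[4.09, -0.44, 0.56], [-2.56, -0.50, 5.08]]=[[-1.25, 2.78, -18.69],[-7.52, 0.60, 0.44],[-7.13, 0.63, 0.00]]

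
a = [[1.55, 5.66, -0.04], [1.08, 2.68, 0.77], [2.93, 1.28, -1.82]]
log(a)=[[2.13,0.43,-1.43], [-0.63,1.86,0.89], [3.92,-3.76,-1.28]]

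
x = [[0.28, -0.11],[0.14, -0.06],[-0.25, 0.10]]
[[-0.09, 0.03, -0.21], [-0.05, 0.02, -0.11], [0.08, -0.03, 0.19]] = x @[[-0.24, 0.08, -0.54],[0.23, -0.08, 0.52]]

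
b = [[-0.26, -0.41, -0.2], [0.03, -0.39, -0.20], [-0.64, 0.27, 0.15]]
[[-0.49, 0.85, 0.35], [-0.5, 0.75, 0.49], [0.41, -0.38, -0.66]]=b@[[-0.07, -0.23, 0.50], [0.32, -1.78, -0.46], [1.87, -0.30, -1.46]]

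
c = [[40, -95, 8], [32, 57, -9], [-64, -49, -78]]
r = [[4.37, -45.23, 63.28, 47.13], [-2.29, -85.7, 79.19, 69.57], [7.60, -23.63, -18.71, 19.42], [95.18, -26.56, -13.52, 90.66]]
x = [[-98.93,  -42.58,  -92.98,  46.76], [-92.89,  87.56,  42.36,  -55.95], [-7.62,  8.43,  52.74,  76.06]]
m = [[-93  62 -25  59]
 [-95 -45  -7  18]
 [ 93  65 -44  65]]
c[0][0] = 40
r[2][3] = 19.42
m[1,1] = -45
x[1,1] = 87.56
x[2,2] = 52.74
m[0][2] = -25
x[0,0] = -98.93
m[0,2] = -25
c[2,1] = -49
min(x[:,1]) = -42.58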